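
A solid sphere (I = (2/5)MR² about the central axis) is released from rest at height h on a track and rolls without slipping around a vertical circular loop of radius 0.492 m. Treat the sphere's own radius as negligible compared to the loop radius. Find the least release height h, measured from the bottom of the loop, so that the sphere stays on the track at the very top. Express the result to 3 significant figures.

Here I = (2/5)MR², so the shape factor k = I/(MR²) = 0.4.
At the top of the loop, the minimum-contact condition is Mg = Mv_top²/r, so v_top² = gr.
With ω = v/R, the kinetic energy at speed v is ½(1+k)Mv² = (7/10)Mv².
Energy conservation from release (height h) to the top (height 2r): Mgh = Mg(2r) + (7/10)M·gr.
Thus h_min = 2r + (1+k)r/2 = r(2 + 1.4/2) = 0.492 × 2.7 ≈ 1.33 m.

h_min ≈ 1.33 m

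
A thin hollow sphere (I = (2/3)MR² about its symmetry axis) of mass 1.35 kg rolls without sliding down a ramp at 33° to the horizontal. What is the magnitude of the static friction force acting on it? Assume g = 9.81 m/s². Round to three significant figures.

f ≈ 2.89 N

The moment of inertia is (2/3)MR², giving k ≡ I/(MR²) = 2/3.
Translational: Mg sinθ − f = Ma. Rotational about the CM: fR = Iα = kMRa, so f = kMa.
Combining, a = g sinθ/(1+k) and f = kMa = kMg sinθ/(1+k).
f = (2/3) × 1.35 × 9.81 × sin33° / 1.667 ≈ 2.89 N.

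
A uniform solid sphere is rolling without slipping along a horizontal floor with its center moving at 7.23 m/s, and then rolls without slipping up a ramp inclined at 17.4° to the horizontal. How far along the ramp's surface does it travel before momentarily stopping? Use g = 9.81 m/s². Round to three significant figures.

d ≈ 12.5 m

The moment of inertia is (2/5)MR², giving k ≡ I/(MR²) = 0.4.
Pure rolling means v = ωR; then KE = ½Mv² + ½I(v/R)² = ½(1+k)Mv² = (7/10)Mv².
Setting this equal to Mgh gives the vertical rise h = (1+k)v₀²/(2g) = 1.4×7.23²/(2×9.81) = 3.73 m.
Along the incline, d = h/sinθ = 3.73/sin17.4° ≈ 12.5 m.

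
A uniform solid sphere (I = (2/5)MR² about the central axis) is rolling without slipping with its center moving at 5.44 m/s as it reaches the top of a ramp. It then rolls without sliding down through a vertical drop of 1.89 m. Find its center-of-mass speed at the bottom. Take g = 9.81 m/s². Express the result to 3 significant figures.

Here I = (2/5)MR², so the shape factor k = I/(MR²) = 0.4.
Since it rolls without slipping, ω = v/R and KE = ½Mv² + ½Iω² = ½(1+k)Mv² = (7/10)Mv².
Energy conservation: (7/10)Mv₀² + Mgh = (7/10)Mv², so v² = v₀² + 2gh/(1+k).
v = √(5.44² + 2×9.81×1.89/1.4) = √56.08 ≈ 7.49 m/s.

v ≈ 7.49 m/s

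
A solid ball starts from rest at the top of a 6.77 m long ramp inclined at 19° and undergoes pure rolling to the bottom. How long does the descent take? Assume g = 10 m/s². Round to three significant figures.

t ≈ 2.41 s

The moment of inertia is (2/5)MR², giving k ≡ I/(MR²) = 0.4.
Translational: Mg sinθ − f = Ma. Rotational about the CM: fR = Iα = kMRa, so f = kMa.
Hence a = g sinθ/(1+k) = 10×sin19°/1.4 = 2.325 m/s².
With constant a from rest, t = √(2L/a) = √(2·6.77/2.325) ≈ 2.41 s.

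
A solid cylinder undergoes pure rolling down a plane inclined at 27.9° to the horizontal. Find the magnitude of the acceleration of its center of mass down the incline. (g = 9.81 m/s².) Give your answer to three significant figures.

Here I = (1/2)MR², so the shape factor k = I/(MR²) = 0.5.
Along the incline Mg sinθ − f = Ma, and torque about the center fR = Iα = kMR²(a/R) gives f = kMa.
Eliminating f: Mg sinθ = (1+k)Ma, so a = g sinθ/(1+k) = 9.81 × sin27.9° / 1.5 ≈ 3.06 m/s².

a ≈ 3.06 m/s²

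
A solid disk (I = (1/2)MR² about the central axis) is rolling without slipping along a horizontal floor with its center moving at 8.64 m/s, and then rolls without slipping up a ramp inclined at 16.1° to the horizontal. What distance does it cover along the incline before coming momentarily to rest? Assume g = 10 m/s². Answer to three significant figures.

With I = (1/2)MR², the ratio k = I/(MR²) is 0.5.
Since it rolls without slipping, ω = v/R and KE = ½Mv² + ½Iω² = ½(1+k)Mv² = (3/4)Mv².
Setting this equal to Mgh gives the vertical rise h = (1+k)v₀²/(2g) = 1.5×8.64²/(2×10) = 5.599 m.
Along the incline, d = h/sinθ = 5.599/sin16.1° ≈ 20.2 m.

d ≈ 20.2 m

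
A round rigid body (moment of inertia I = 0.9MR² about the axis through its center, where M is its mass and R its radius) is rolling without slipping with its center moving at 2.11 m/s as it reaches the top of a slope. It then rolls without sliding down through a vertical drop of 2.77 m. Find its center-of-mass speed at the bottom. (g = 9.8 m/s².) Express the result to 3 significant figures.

v ≈ 5.75 m/s

The moment of inertia is 0.9MR², giving k ≡ I/(MR²) = 0.9.
Rolling without slipping gives ω = v/R, so the total kinetic energy is ½Mv² + ½Iω² = ½(1+k)Mv² = (19/20)Mv².
Conserving energy between top and bottom: (19/20)Mv² = (19/20)Mv₀² + Mgh, hence v² = v₀² + 2gh/(1+k).
v = √(2.11² + 2×9.8×2.77/1.9) = √33.03 ≈ 5.75 m/s.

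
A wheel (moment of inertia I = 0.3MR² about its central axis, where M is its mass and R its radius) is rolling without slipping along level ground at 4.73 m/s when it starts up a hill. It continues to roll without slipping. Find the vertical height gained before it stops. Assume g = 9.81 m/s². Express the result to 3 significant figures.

h ≈ 1.48 m

Here I = 0.3MR², so the shape factor k = I/(MR²) = 0.3.
Pure rolling means v = ωR; then KE = ½Mv² + ½I(v/R)² = ½(1+k)Mv² = (13/20)Mv².
All of this converts to potential energy at the highest point: (13/20)Mv₀² = Mgh.
Thus h = (1+k)v₀²/(2g) = 1.3 × 4.73² / (2 × 9.81) ≈ 1.48 m.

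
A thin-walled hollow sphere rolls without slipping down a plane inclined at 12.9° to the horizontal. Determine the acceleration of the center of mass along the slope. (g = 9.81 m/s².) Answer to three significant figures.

a ≈ 1.31 m/s²

The moment of inertia is (2/3)MR², giving k ≡ I/(MR²) = 2/3.
Along the incline Mg sinθ − f = Ma, and torque about the center fR = Iα = kMR²(a/R) gives f = kMa.
Eliminating f: Mg sinθ = (1+k)Ma, so a = g sinθ/(1+k) = 9.81 × sin12.9° / 1.667 ≈ 1.31 m/s².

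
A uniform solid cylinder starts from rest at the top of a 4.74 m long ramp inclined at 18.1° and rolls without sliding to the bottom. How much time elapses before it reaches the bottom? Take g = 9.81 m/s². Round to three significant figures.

With I = (1/2)MR², the ratio k = I/(MR²) is 0.5.
Newton's second law down the slope: Mg sinθ − f = Ma. The torque equation fR = Iα (with α = a/R) gives f = kMa.
Hence a = g sinθ/(1+k) = 9.81×sin18.1°/1.5 = 2.032 m/s².
With constant a from rest, t = √(2L/a) = √(2·4.74/2.032) ≈ 2.16 s.

t ≈ 2.16 s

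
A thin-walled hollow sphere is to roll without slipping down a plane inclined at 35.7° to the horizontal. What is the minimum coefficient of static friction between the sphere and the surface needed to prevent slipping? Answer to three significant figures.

μ_min ≈ 0.287

With I = (2/3)MR², the ratio k = I/(MR²) is 2/3.
Along the incline Mg sinθ − f = Ma, and torque about the center fR = Iα = kMR²(a/R) gives f = kMa.
These give a = g sinθ/(1+k) and the required friction f = kMg sinθ/(1+k).
The normal force is N = Mg cosθ, so μ_min = f/N = k tanθ/(1+k).
μ_min = (2/3) × tan35.7° / 1.667 ≈ 0.287.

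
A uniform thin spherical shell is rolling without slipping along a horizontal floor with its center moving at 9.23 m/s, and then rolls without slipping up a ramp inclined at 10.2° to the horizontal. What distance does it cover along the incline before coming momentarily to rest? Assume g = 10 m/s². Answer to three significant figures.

d ≈ 40.1 m

With I = (2/3)MR², the ratio k = I/(MR²) is 2/3.
Rolling without slipping gives ω = v/R, so the total kinetic energy is ½Mv² + ½Iω² = ½(1+k)Mv² = (5/6)Mv².
Setting this equal to Mgh gives the vertical rise h = (1+k)v₀²/(2g) = 1.667×9.23²/(2×10) = 7.099 m.
Along the incline, d = h/sinθ = 7.099/sin10.2° ≈ 40.1 m.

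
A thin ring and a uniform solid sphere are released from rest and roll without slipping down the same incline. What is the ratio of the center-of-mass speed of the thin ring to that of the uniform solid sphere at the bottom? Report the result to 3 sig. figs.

Each satisfies Mgh = ½(1+k)Mv² with k = I/(MR²), so v ∝ 1/√(1+k).
For the thin ring k = 1; for the uniform solid sphere k = 0.4.
v₁/v₂ = √((1+k₂)/(1+k₁)) = √(1.4/2) ≈ 0.837.

v_ratio ≈ 0.837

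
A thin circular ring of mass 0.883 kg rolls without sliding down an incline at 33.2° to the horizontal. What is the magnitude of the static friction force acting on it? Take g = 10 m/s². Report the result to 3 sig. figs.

f ≈ 2.42 N

With I = MR², the ratio k = I/(MR²) is 1.
Along the incline Mg sinθ − f = Ma, and torque about the center fR = Iα = kMR²(a/R) gives f = kMa.
Combining, a = g sinθ/(1+k) and f = kMa = kMg sinθ/(1+k).
f = 1 × 0.883 × 10 × sin33.2° / 2 ≈ 2.42 N.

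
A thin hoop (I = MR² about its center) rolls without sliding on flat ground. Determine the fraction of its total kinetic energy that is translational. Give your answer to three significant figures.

For this body I = MR², i.e. k = I/(MR²) = 1.
With ω = v/R, KE_trans = ½Mv² and KE_rot = ½Iω² = ½kMv², so KE_total = ½(1+k)Mv².
The translational fraction is therefore 1/(1+k) = 1/2 ≈ 0.500.

fraction ≈ 0.500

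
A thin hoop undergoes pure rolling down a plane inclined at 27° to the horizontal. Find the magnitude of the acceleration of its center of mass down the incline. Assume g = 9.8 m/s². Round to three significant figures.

For this body I = MR², i.e. k = I/(MR²) = 1.
Translational: Mg sinθ − f = Ma. Rotational about the CM: fR = Iα = kMRa, so f = kMa.
Eliminating f: Mg sinθ = (1+k)Ma, so a = g sinθ/(1+k) = 9.8 × sin27° / 2 ≈ 2.22 m/s².

a ≈ 2.22 m/s²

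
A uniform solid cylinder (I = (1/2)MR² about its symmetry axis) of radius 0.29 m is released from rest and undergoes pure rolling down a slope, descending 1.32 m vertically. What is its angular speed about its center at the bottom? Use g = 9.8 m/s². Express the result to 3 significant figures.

ω ≈ 14.3 rad/s

Here I = (1/2)MR², so the shape factor k = I/(MR²) = 0.5.
Rolling without slipping gives ω = v/R, so the total kinetic energy is ½Mv² + ½Iω² = ½(1+k)Mv² = (3/4)Mv².
Energy conservation Mgh = ½(1+k)Mv² gives v = √(2gh/(1+k)) = √(2 × 9.8 × 1.32 / 1.5) = 4.153 m/s.
The angular speed follows from ω = v/R = 4.153/0.29 ≈ 14.3 rad/s.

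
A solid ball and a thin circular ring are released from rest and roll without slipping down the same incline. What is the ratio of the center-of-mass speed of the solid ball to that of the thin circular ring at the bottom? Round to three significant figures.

Each satisfies Mgh = ½(1+k)Mv² with k = I/(MR²), so v ∝ 1/√(1+k).
For the solid ball k = 0.4; for the thin circular ring k = 1.
v₁/v₂ = √((1+k₂)/(1+k₁)) = √(2/1.4) ≈ 1.20.

v_ratio ≈ 1.20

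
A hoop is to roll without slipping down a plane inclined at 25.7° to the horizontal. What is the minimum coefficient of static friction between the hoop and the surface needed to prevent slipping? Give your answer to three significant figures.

μ_min ≈ 0.241

For this body I = MR², i.e. k = I/(MR²) = 1.
Translational: Mg sinθ − f = Ma. Rotational about the CM: fR = Iα = kMRa, so f = kMa.
These give a = g sinθ/(1+k) and the required friction f = kMg sinθ/(1+k).
With N = Mg cosθ, the no-slip condition f ≤ μN gives μ_min = f/N = k tanθ/(1+k).
μ_min = 1 × tan25.7° / 2 ≈ 0.241.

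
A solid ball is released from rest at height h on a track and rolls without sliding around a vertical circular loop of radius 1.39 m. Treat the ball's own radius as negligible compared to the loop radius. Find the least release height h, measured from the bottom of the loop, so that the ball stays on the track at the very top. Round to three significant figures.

h_min ≈ 3.75 m

With I = (2/5)MR², the ratio k = I/(MR²) is 0.4.
At the top, contact is just lost when gravity alone supplies the centripetal force: Mg = Mv_top²/r, i.e. v_top² = gr.
With ω = v/R, the kinetic energy at speed v is ½(1+k)Mv² = (7/10)Mv².
Energy conservation from release (height h) to the top (height 2r): Mgh = Mg(2r) + (7/10)M·gr.
Thus h_min = 2r + (1+k)r/2 = r(2 + 1.4/2) = 1.39 × 2.7 ≈ 3.75 m.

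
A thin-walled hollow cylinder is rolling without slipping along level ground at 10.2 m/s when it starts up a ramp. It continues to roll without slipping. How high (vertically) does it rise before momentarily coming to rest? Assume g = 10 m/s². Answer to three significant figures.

h ≈ 10.4 m

Here I = MR², so the shape factor k = I/(MR²) = 1.
Rolling without slipping gives ω = v/R, so the total kinetic energy is ½Mv² + ½Iω² = ½(1+k)Mv² = Mv².
At the top the kinetic energy is zero, so Mv₀² = Mgh.
Thus h = (1+k)v₀²/(2g) = 2 × 10.2² / (2 × 10) ≈ 10.4 m.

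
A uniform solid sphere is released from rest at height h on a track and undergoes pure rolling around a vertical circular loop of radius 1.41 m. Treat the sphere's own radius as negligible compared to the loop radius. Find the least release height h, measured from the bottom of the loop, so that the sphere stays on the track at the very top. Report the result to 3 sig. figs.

Here I = (2/5)MR², so the shape factor k = I/(MR²) = 0.4.
At the top of the loop, the minimum-contact condition is Mg = Mv_top²/r, so v_top² = gr.
With ω = v/R, the kinetic energy at speed v is ½(1+k)Mv² = (7/10)Mv².
Energy conservation from release (height h) to the top (height 2r): Mgh = Mg(2r) + (7/10)M·gr.
Thus h_min = 2r + (1+k)r/2 = r(2 + 1.4/2) = 1.41 × 2.7 ≈ 3.81 m.

h_min ≈ 3.81 m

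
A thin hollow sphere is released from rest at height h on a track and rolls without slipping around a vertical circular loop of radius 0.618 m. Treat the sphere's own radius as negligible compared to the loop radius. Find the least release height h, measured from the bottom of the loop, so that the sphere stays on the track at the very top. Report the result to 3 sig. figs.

h_min ≈ 1.75 m

For this body I = (2/3)MR², i.e. k = I/(MR²) = 2/3.
At the top, contact is just lost when gravity alone supplies the centripetal force: Mg = Mv_top²/r, i.e. v_top² = gr.
With ω = v/R, the kinetic energy at speed v is ½(1+k)Mv² = (5/6)Mv².
Energy conservation from release (height h) to the top (height 2r): Mgh = Mg(2r) + (5/6)M·gr.
Thus h_min = 2r + (1+k)r/2 = r(2 + 1.667/2) = 0.618 × 2.833 ≈ 1.75 m.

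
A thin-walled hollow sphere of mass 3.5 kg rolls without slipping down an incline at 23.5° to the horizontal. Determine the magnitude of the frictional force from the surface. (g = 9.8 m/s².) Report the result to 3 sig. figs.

Here I = (2/3)MR², so the shape factor k = I/(MR²) = 2/3.
Newton's second law down the slope: Mg sinθ − f = Ma. The torque equation fR = Iα (with α = a/R) gives f = kMa.
Combining, a = g sinθ/(1+k) and f = kMa = kMg sinθ/(1+k).
f = (2/3) × 3.5 × 9.8 × sin23.5° / 1.667 ≈ 5.47 N.

f ≈ 5.47 N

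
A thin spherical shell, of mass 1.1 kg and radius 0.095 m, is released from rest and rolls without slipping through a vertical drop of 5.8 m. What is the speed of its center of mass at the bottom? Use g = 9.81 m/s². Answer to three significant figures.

The moment of inertia is (2/3)MR², giving k ≡ I/(MR²) = 2/3.
The rolling condition ω = v/R makes the rotational term ½I(v/R)² = ½kMv², so KE_total = ½(1+k)Mv² = (5/6)Mv².
Setting Mgh = (5/6)Mv² gives v = √(2gh/(1+k)) = √(2·9.81·5.8/1.667) ≈ 8.26 m/s.

v ≈ 8.26 m/s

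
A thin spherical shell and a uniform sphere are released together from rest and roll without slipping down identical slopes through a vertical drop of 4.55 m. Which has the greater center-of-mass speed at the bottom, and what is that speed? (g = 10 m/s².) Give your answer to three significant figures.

For rolling without slipping, Mgh = ½(1+k)Mv² where k = I/(MR²), so v = √(2gh/(1+k)).
Thin spherical shell: k = 2/3, giving v = √(2×10×4.55/1.667) = 7.389 m/s.
Uniform sphere: k = 0.4, giving v = √(2×10×4.55/1.4) = 8.062 m/s.
The smaller k wins: the uniform sphere, at ≈ 8.06 m/s.

the uniform sphere, at v ≈ 8.06 m/s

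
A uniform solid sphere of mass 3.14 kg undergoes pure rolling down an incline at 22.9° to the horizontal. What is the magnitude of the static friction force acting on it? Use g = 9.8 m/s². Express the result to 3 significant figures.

f ≈ 3.42 N

Here I = (2/5)MR², so the shape factor k = I/(MR²) = 0.4.
Translational: Mg sinθ − f = Ma. Rotational about the CM: fR = Iα = kMRa, so f = kMa.
Combining, a = g sinθ/(1+k) and f = kMa = kMg sinθ/(1+k).
f = 0.4 × 3.14 × 9.8 × sin22.9° / 1.4 ≈ 3.42 N.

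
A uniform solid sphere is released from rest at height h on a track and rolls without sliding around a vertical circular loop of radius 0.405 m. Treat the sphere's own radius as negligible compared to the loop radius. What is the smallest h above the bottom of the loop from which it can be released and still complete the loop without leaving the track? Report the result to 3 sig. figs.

With I = (2/5)MR², the ratio k = I/(MR²) is 0.4.
At the top of the loop, the minimum-contact condition is Mg = Mv_top²/r, so v_top² = gr.
With ω = v/R, the kinetic energy at speed v is ½(1+k)Mv² = (7/10)Mv².
Energy conservation from release (height h) to the top (height 2r): Mgh = Mg(2r) + (7/10)M·gr.
Thus h_min = 2r + (1+k)r/2 = r(2 + 1.4/2) = 0.405 × 2.7 ≈ 1.09 m.

h_min ≈ 1.09 m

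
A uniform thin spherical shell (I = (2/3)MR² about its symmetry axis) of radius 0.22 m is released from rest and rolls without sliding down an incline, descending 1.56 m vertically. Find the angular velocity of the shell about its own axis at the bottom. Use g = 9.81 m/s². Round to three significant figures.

ω ≈ 19.5 rad/s

With I = (2/3)MR², the ratio k = I/(MR²) is 2/3.
Since it rolls without slipping, ω = v/R and KE = ½Mv² + ½Iω² = ½(1+k)Mv² = (5/6)Mv².
Energy conservation Mgh = ½(1+k)Mv² gives v = √(2gh/(1+k)) = √(2 × 9.81 × 1.56 / 1.667) = 4.285 m/s.
The angular speed follows from ω = v/R = 4.285/0.22 ≈ 19.5 rad/s.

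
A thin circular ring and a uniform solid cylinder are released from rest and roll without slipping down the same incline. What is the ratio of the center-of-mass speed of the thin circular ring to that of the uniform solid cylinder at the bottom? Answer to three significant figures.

Each satisfies Mgh = ½(1+k)Mv² with k = I/(MR²), so v ∝ 1/√(1+k).
For the thin circular ring k = 1; for the uniform solid cylinder k = 0.5.
v₁/v₂ = √((1+k₂)/(1+k₁)) = √(1.5/2) ≈ 0.866.

v_ratio ≈ 0.866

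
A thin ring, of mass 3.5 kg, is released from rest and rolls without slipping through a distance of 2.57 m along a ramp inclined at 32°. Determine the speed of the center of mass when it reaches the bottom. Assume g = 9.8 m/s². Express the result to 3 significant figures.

v ≈ 3.65 m/s

The moment of inertia is MR², giving k ≡ I/(MR²) = 1.
The rolling condition ω = v/R makes the rotational term ½I(v/R)² = ½kMv², so KE_total = ½(1+k)Mv² = Mv².
The vertical drop is h = L sinθ = 2.57 × sin32° = 1.362 m.
Setting Mgh = Mv² gives v = √(2gh/(1+k)) = √(2·9.8·1.362/2) ≈ 3.65 m/s.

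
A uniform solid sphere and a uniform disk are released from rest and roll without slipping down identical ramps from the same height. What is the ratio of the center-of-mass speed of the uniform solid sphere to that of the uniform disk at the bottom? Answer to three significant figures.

v_ratio ≈ 1.04

Each satisfies Mgh = ½(1+k)Mv² with k = I/(MR²), so v ∝ 1/√(1+k).
For the uniform solid sphere k = 0.4; for the uniform disk k = 0.5.
v₁/v₂ = √((1+k₂)/(1+k₁)) = √(1.5/1.4) ≈ 1.04.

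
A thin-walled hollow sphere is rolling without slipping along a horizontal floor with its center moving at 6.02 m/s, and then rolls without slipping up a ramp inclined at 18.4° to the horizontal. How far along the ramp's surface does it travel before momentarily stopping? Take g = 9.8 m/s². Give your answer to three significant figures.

Here I = (2/3)MR², so the shape factor k = I/(MR²) = 2/3.
The rolling condition ω = v/R makes the rotational term ½I(v/R)² = ½kMv², so KE_total = ½(1+k)Mv² = (5/6)Mv².
Setting this equal to Mgh gives the vertical rise h = (1+k)v₀²/(2g) = 1.667×6.02²/(2×9.8) = 3.082 m.
Along the incline, d = h/sinθ = 3.082/sin18.4° ≈ 9.76 m.

d ≈ 9.76 m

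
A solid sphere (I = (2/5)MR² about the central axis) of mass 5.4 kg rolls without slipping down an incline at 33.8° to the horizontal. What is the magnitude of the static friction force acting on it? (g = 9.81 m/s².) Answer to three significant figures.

For this body I = (2/5)MR², i.e. k = I/(MR²) = 0.4.
Translational: Mg sinθ − f = Ma. Rotational about the CM: fR = Iα = kMRa, so f = kMa.
Combining, a = g sinθ/(1+k) and f = kMa = kMg sinθ/(1+k).
f = 0.4 × 5.4 × 9.81 × sin33.8° / 1.4 ≈ 8.42 N.

f ≈ 8.42 N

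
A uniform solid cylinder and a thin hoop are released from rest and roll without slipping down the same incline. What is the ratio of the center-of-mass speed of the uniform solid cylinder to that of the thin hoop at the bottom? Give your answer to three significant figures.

v_ratio ≈ 1.15

Each satisfies Mgh = ½(1+k)Mv² with k = I/(MR²), so v ∝ 1/√(1+k).
For the uniform solid cylinder k = 0.5; for the thin hoop k = 1.
v₁/v₂ = √((1+k₂)/(1+k₁)) = √(2/1.5) ≈ 1.15.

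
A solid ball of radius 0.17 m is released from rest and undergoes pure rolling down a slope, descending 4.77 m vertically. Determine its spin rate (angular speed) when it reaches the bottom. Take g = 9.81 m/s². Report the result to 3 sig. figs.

With I = (2/5)MR², the ratio k = I/(MR²) is 0.4.
Pure rolling means v = ωR; then KE = ½Mv² + ½I(v/R)² = ½(1+k)Mv² = (7/10)Mv².
Energy conservation Mgh = ½(1+k)Mv² gives v = √(2gh/(1+k)) = √(2 × 9.81 × 4.77 / 1.4) = 8.176 m/s.
The angular speed follows from ω = v/R = 8.176/0.17 ≈ 48.1 rad/s.

ω ≈ 48.1 rad/s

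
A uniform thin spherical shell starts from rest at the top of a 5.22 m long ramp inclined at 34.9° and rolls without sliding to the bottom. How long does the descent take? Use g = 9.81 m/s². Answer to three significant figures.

With I = (2/3)MR², the ratio k = I/(MR²) is 2/3.
Translational: Mg sinθ − f = Ma. Rotational about the CM: fR = Iα = kMRa, so f = kMa.
Hence a = g sinθ/(1+k) = 9.81×sin34.9°/1.667 = 3.368 m/s².
Starting from rest, L = ½at², so t = √(2L/a) = √(2×5.22/3.368) ≈ 1.76 s.

t ≈ 1.76 s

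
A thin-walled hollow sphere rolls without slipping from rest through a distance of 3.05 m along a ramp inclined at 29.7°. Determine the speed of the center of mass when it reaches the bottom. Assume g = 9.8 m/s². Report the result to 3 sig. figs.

v ≈ 4.22 m/s

For this body I = (2/3)MR², i.e. k = I/(MR²) = 2/3.
Rolling without slipping gives ω = v/R, so the total kinetic energy is ½Mv² + ½Iω² = ½(1+k)Mv² = (5/6)Mv².
The vertical drop is h = L sinθ = 3.05 × sin29.7° = 1.511 m.
Setting Mgh = (5/6)Mv² gives v = √(2gh/(1+k)) = √(2·9.8·1.511/1.667) ≈ 4.22 m/s.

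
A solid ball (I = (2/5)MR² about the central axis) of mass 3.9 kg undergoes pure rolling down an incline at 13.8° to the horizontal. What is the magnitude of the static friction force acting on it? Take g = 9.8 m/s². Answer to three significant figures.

With I = (2/5)MR², the ratio k = I/(MR²) is 0.4.
Along the incline Mg sinθ − f = Ma, and torque about the center fR = Iα = kMR²(a/R) gives f = kMa.
Combining, a = g sinθ/(1+k) and f = kMa = kMg sinθ/(1+k).
f = 0.4 × 3.9 × 9.8 × sin13.8° / 1.4 ≈ 2.60 N.

f ≈ 2.60 N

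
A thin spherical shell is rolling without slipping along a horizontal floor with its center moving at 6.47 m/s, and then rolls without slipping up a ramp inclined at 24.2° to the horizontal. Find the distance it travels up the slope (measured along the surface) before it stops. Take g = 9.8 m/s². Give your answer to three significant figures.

Here I = (2/3)MR², so the shape factor k = I/(MR²) = 2/3.
Since it rolls without slipping, ω = v/R and KE = ½Mv² + ½Iω² = ½(1+k)Mv² = (5/6)Mv².
Setting this equal to Mgh gives the vertical rise h = (1+k)v₀²/(2g) = 1.667×6.47²/(2×9.8) = 3.56 m.
Along the incline, d = h/sinθ = 3.56/sin24.2° ≈ 8.68 m.

d ≈ 8.68 m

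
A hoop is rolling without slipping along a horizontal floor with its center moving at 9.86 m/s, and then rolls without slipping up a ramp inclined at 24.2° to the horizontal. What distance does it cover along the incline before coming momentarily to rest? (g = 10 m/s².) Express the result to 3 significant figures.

d ≈ 23.7 m

With I = MR², the ratio k = I/(MR²) is 1.
Since it rolls without slipping, ω = v/R and KE = ½Mv² + ½Iω² = ½(1+k)Mv² = Mv².
Setting this equal to Mgh gives the vertical rise h = (1+k)v₀²/(2g) = 2×9.86²/(2×10) = 9.722 m.
The distance along the slope is d = h/sinθ = 9.722/sin24.2° ≈ 23.7 m.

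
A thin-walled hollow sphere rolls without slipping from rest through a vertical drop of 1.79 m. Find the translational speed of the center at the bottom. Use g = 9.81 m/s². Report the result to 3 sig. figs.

v ≈ 4.59 m/s

For this body I = (2/3)MR², i.e. k = I/(MR²) = 2/3.
Since it rolls without slipping, ω = v/R and KE = ½Mv² + ½Iω² = ½(1+k)Mv² = (5/6)Mv².
Setting Mgh = (5/6)Mv² gives v = √(2gh/(1+k)) = √(2·9.81·1.79/1.667) ≈ 4.59 m/s.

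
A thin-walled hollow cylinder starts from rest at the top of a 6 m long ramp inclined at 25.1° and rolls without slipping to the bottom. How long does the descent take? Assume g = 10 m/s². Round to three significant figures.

t ≈ 2.38 s

Here I = MR², so the shape factor k = I/(MR²) = 1.
Translational: Mg sinθ − f = Ma. Rotational about the CM: fR = Iα = kMRa, so f = kMa.
Hence a = g sinθ/(1+k) = 10×sin25.1°/2 = 2.121 m/s².
With constant a from rest, t = √(2L/a) = √(2·6/2.121) ≈ 2.38 s.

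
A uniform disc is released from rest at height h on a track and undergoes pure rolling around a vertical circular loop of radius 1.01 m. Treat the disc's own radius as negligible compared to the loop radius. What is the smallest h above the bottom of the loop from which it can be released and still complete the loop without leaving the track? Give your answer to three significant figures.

h_min ≈ 2.78 m

For this body I = (1/2)MR², i.e. k = I/(MR²) = 0.5.
At the top, contact is just lost when gravity alone supplies the centripetal force: Mg = Mv_top²/r, i.e. v_top² = gr.
With ω = v/R, the kinetic energy at speed v is ½(1+k)Mv² = (3/4)Mv².
Energy conservation from release (height h) to the top (height 2r): Mgh = Mg(2r) + (3/4)M·gr.
Thus h_min = 2r + (1+k)r/2 = r(2 + 1.5/2) = 1.01 × 2.75 ≈ 2.78 m.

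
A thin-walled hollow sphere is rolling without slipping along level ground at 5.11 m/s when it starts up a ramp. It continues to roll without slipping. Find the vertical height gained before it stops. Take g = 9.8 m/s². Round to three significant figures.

h ≈ 2.22 m

The moment of inertia is (2/3)MR², giving k ≡ I/(MR²) = 2/3.
The rolling condition ω = v/R makes the rotational term ½I(v/R)² = ½kMv², so KE_total = ½(1+k)Mv² = (5/6)Mv².
At the top the kinetic energy is zero, so (5/6)Mv₀² = Mgh.
Thus h = (1+k)v₀²/(2g) = 1.667 × 5.11² / (2 × 9.8) ≈ 2.22 m.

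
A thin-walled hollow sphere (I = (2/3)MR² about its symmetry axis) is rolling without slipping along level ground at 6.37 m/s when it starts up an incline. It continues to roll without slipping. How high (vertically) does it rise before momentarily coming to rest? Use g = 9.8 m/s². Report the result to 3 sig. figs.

The moment of inertia is (2/3)MR², giving k ≡ I/(MR²) = 2/3.
Pure rolling means v = ωR; then KE = ½Mv² + ½I(v/R)² = ½(1+k)Mv² = (5/6)Mv².
At the top the kinetic energy is zero, so (5/6)Mv₀² = Mgh.
Thus h = (1+k)v₀²/(2g) = 1.667 × 6.37² / (2 × 9.8) ≈ 3.45 m.

h ≈ 3.45 m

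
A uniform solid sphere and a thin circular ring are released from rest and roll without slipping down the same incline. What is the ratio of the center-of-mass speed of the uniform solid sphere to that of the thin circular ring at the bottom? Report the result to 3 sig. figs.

v_ratio ≈ 1.20

Each satisfies Mgh = ½(1+k)Mv² with k = I/(MR²), so v ∝ 1/√(1+k).
For the uniform solid sphere k = 0.4; for the thin circular ring k = 1.
v₁/v₂ = √((1+k₂)/(1+k₁)) = √(2/1.4) ≈ 1.20.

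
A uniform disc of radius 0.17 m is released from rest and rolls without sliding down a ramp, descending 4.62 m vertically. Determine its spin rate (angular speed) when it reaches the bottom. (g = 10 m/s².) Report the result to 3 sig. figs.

ω ≈ 46.2 rad/s

Here I = (1/2)MR², so the shape factor k = I/(MR²) = 0.5.
Since it rolls without slipping, ω = v/R and KE = ½Mv² + ½Iω² = ½(1+k)Mv² = (3/4)Mv².
Energy conservation Mgh = ½(1+k)Mv² gives v = √(2gh/(1+k)) = √(2 × 10 × 4.62 / 1.5) = 7.849 m/s.
Then ω = v/R = 7.849 / 0.17 ≈ 46.2 rad/s.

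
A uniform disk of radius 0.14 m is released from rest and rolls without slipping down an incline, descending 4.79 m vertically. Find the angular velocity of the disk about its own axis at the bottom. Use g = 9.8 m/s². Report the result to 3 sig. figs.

ω ≈ 56.5 rad/s

With I = (1/2)MR², the ratio k = I/(MR²) is 0.5.
Since it rolls without slipping, ω = v/R and KE = ½Mv² + ½Iω² = ½(1+k)Mv² = (3/4)Mv².
Energy conservation Mgh = ½(1+k)Mv² gives v = √(2gh/(1+k)) = √(2 × 9.8 × 4.79 / 1.5) = 7.911 m/s.
Then ω = v/R = 7.911 / 0.14 ≈ 56.5 rad/s.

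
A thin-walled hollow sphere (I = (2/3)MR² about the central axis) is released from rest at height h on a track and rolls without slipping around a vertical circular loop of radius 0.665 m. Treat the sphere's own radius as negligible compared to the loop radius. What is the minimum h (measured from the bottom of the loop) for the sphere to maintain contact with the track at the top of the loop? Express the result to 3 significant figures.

h_min ≈ 1.88 m

With I = (2/3)MR², the ratio k = I/(MR²) is 2/3.
At the top, contact is just lost when gravity alone supplies the centripetal force: Mg = Mv_top²/r, i.e. v_top² = gr.
With ω = v/R, the kinetic energy at speed v is ½(1+k)Mv² = (5/6)Mv².
Energy conservation from release (height h) to the top (height 2r): Mgh = Mg(2r) + (5/6)M·gr.
Thus h_min = 2r + (1+k)r/2 = r(2 + 1.667/2) = 0.665 × 2.833 ≈ 1.88 m.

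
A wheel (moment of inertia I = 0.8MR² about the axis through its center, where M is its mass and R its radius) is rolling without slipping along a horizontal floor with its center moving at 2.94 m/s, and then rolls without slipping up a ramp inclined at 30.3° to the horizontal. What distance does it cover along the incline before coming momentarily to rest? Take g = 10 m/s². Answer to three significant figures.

For this body I = 0.8MR², i.e. k = I/(MR²) = 0.8.
Pure rolling means v = ωR; then KE = ½Mv² + ½I(v/R)² = ½(1+k)Mv² = (9/10)Mv².
Setting this equal to Mgh gives the vertical rise h = (1+k)v₀²/(2g) = 1.8×2.94²/(2×10) = 0.7779 m.
Along the incline, d = h/sinθ = 0.7779/sin30.3° ≈ 1.54 m.

d ≈ 1.54 m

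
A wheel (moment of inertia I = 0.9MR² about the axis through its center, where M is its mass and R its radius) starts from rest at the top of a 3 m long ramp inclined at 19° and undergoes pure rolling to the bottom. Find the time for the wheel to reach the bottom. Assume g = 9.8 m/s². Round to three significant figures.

t ≈ 1.89 s

For this body I = 0.9MR², i.e. k = I/(MR²) = 0.9.
Newton's second law down the slope: Mg sinθ − f = Ma. The torque equation fR = Iα (with α = a/R) gives f = kMa.
Hence a = g sinθ/(1+k) = 9.8×sin19°/1.9 = 1.679 m/s².
Starting from rest, L = ½at², so t = √(2L/a) = √(2×3/1.679) ≈ 1.89 s.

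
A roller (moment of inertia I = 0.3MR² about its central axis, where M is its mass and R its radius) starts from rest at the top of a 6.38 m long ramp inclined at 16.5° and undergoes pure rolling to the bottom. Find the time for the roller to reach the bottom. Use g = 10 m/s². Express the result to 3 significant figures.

The moment of inertia is 0.3MR², giving k ≡ I/(MR²) = 0.3.
Along the incline Mg sinθ − f = Ma, and torque about the center fR = Iα = kMR²(a/R) gives f = kMa.
Hence a = g sinθ/(1+k) = 10×sin16.5°/1.3 = 2.185 m/s².
Starting from rest, L = ½at², so t = √(2L/a) = √(2×6.38/2.185) ≈ 2.42 s.

t ≈ 2.42 s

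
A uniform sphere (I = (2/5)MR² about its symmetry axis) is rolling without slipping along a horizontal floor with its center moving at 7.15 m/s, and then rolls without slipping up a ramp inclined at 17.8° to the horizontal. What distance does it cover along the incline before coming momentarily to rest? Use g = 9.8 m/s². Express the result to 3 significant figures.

d ≈ 11.9 m

With I = (2/5)MR², the ratio k = I/(MR²) is 0.4.
Rolling without slipping gives ω = v/R, so the total kinetic energy is ½Mv² + ½Iω² = ½(1+k)Mv² = (7/10)Mv².
Setting this equal to Mgh gives the vertical rise h = (1+k)v₀²/(2g) = 1.4×7.15²/(2×9.8) = 3.652 m.
The distance along the slope is d = h/sinθ = 3.652/sin17.8° ≈ 11.9 m.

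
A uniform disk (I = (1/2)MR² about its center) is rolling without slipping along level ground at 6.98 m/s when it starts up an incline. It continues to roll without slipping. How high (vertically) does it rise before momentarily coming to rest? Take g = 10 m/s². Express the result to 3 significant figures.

With I = (1/2)MR², the ratio k = I/(MR²) is 0.5.
Rolling without slipping gives ω = v/R, so the total kinetic energy is ½Mv² + ½Iω² = ½(1+k)Mv² = (3/4)Mv².
At the top the kinetic energy is zero, so (3/4)Mv₀² = Mgh.
Thus h = (1+k)v₀²/(2g) = 1.5 × 6.98² / (2 × 10) ≈ 3.65 m.

h ≈ 3.65 m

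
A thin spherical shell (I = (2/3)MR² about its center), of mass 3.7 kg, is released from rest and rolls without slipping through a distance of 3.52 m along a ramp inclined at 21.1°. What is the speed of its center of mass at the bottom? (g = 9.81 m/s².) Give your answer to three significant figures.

v ≈ 3.86 m/s

Here I = (2/3)MR², so the shape factor k = I/(MR²) = 2/3.
Since it rolls without slipping, ω = v/R and KE = ½Mv² + ½Iω² = ½(1+k)Mv² = (5/6)Mv².
The vertical drop is h = L sinθ = 3.52 × sin21.1° = 1.267 m.
Energy conservation: Mgh = (5/6)Mv², so v = √(2gh/(1+k)) = √(2 × 9.81 × 1.267 / 1.667) ≈ 3.86 m/s.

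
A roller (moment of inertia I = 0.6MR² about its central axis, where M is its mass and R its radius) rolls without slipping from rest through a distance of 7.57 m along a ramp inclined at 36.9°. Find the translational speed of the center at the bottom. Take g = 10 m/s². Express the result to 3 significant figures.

For this body I = 0.6MR², i.e. k = I/(MR²) = 0.6.
Rolling without slipping gives ω = v/R, so the total kinetic energy is ½Mv² + ½Iω² = ½(1+k)Mv² = (4/5)Mv².
The vertical drop is h = L sinθ = 7.57 × sin36.9° = 4.545 m.
Energy conservation: Mgh = (4/5)Mv², so v = √(2gh/(1+k)) = √(2 × 10 × 4.545 / 1.6) ≈ 7.54 m/s.

v ≈ 7.54 m/s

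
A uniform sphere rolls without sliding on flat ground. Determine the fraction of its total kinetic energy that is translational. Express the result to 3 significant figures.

Here I = (2/5)MR², so the shape factor k = I/(MR²) = 0.4.
With ω = v/R, KE_trans = ½Mv² and KE_rot = ½Iω² = ½kMv², so KE_total = ½(1+k)Mv².
The translational fraction is therefore 1/(1+k) = 1/1.4 ≈ 0.714.

fraction ≈ 0.714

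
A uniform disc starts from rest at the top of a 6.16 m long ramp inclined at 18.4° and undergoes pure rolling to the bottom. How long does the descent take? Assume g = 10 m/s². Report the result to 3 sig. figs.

t ≈ 2.42 s

With I = (1/2)MR², the ratio k = I/(MR²) is 0.5.
Along the incline Mg sinθ − f = Ma, and torque about the center fR = Iα = kMR²(a/R) gives f = kMa.
Hence a = g sinθ/(1+k) = 10×sin18.4°/1.5 = 2.104 m/s².
Starting from rest, L = ½at², so t = √(2L/a) = √(2×6.16/2.104) ≈ 2.42 s.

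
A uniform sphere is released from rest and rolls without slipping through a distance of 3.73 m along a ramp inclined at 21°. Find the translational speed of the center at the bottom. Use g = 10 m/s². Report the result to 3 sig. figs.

v ≈ 4.37 m/s

With I = (2/5)MR², the ratio k = I/(MR²) is 0.4.
The rolling condition ω = v/R makes the rotational term ½I(v/R)² = ½kMv², so KE_total = ½(1+k)Mv² = (7/10)Mv².
The vertical drop is h = L sinθ = 3.73 × sin21° = 1.337 m.
Setting Mgh = (7/10)Mv² gives v = √(2gh/(1+k)) = √(2·10·1.337/1.4) ≈ 4.37 m/s.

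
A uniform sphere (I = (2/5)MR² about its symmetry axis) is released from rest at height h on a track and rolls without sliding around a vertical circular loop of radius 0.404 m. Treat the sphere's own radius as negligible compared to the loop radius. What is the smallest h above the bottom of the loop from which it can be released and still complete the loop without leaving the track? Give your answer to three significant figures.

h_min ≈ 1.09 m

The moment of inertia is (2/5)MR², giving k ≡ I/(MR²) = 0.4.
At the top, contact is just lost when gravity alone supplies the centripetal force: Mg = Mv_top²/r, i.e. v_top² = gr.
With ω = v/R, the kinetic energy at speed v is ½(1+k)Mv² = (7/10)Mv².
Energy conservation from release (height h) to the top (height 2r): Mgh = Mg(2r) + (7/10)M·gr.
Thus h_min = 2r + (1+k)r/2 = r(2 + 1.4/2) = 0.404 × 2.7 ≈ 1.09 m.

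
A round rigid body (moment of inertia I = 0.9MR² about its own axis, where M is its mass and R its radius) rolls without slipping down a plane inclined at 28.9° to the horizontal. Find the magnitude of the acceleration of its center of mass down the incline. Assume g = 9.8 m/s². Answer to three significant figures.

Here I = 0.9MR², so the shape factor k = I/(MR²) = 0.9.
Translational: Mg sinθ − f = Ma. Rotational about the CM: fR = Iα = kMRa, so f = kMa.
Eliminating f: Mg sinθ = (1+k)Ma, so a = g sinθ/(1+k) = 9.8 × sin28.9° / 1.9 ≈ 2.49 m/s².

a ≈ 2.49 m/s²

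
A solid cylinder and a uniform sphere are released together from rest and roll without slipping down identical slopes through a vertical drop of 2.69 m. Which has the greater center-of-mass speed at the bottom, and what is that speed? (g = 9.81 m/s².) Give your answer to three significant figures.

For rolling without slipping, Mgh = ½(1+k)Mv² where k = I/(MR²), so v = √(2gh/(1+k)).
Solid cylinder: k = 0.5, giving v = √(2×9.81×2.69/1.5) = 5.932 m/s.
Uniform sphere: k = 0.4, giving v = √(2×9.81×2.69/1.4) = 6.14 m/s.
The smaller k wins: the uniform sphere, at ≈ 6.14 m/s.

the uniform sphere, at v ≈ 6.14 m/s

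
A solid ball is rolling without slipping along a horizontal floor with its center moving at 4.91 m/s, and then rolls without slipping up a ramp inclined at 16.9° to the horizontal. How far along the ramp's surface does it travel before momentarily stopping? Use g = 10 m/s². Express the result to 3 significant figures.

The moment of inertia is (2/5)MR², giving k ≡ I/(MR²) = 0.4.
Pure rolling means v = ωR; then KE = ½Mv² + ½I(v/R)² = ½(1+k)Mv² = (7/10)Mv².
Setting this equal to Mgh gives the vertical rise h = (1+k)v₀²/(2g) = 1.4×4.91²/(2×10) = 1.688 m.
The distance along the slope is d = h/sinθ = 1.688/sin16.9° ≈ 5.81 m.

d ≈ 5.81 m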